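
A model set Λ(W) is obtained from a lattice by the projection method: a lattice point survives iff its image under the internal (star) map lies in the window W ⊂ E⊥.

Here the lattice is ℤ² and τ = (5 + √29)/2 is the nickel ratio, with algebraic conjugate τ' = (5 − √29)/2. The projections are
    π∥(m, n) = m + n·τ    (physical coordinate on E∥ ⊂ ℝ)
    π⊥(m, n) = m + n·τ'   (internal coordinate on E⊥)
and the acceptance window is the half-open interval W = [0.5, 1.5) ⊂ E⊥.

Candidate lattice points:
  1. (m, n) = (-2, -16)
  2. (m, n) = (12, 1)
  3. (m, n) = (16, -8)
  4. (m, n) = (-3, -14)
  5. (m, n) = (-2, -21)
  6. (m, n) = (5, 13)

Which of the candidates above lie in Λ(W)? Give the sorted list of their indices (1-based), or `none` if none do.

1

τ' = (5−√29)/2 ≈ -0.1926.
candidate 1: (m,n)=(-2,-16) → π∥ = -2-16·τ ≈ -85.0813, π⊥ = -2-16·τ' ≈ 1.0813 ∈ [0.5, 1.5) ⇒ IN Λ
candidate 2: (m,n)=(12,1) → π∥ = 12+1·τ ≈ 17.1926, π⊥ = 12+1·τ' ≈ 11.8074 ∉ [0.5, 1.5) ⇒ out
candidate 3: (m,n)=(16,-8) → π∥ = 16-8·τ ≈ -25.5407, π⊥ = 16-8·τ' ≈ 17.5407 ∉ [0.5, 1.5) ⇒ out
candidate 4: (m,n)=(-3,-14) → π∥ = -3-14·τ ≈ -75.6962, π⊥ = -3-14·τ' ≈ -0.3038 ∉ [0.5, 1.5) ⇒ out
candidate 5: (m,n)=(-2,-21) → π∥ = -2-21·τ ≈ -111.0442, π⊥ = -2-21·τ' ≈ 2.0442 ∉ [0.5, 1.5) ⇒ out
candidate 6: (m,n)=(5,13) → π∥ = 5+13·τ ≈ 72.5036, π⊥ = 5+13·τ' ≈ 2.4964 ∉ [0.5, 1.5) ⇒ out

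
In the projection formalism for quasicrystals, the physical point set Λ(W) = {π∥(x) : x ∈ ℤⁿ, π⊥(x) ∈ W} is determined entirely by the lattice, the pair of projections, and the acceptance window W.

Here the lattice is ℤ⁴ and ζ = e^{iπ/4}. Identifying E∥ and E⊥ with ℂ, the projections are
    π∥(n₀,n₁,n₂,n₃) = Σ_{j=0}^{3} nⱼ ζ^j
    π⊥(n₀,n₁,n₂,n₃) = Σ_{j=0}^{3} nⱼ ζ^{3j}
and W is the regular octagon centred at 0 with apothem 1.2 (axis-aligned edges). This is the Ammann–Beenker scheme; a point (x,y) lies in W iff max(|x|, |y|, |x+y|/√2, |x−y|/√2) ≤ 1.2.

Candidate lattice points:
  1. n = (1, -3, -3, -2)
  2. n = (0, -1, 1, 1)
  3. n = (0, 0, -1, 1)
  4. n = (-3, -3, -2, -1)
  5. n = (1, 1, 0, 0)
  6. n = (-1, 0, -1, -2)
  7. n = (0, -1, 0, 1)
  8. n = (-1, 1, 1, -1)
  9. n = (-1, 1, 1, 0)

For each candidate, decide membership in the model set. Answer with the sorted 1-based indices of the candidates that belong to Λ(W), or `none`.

With ζ = e^{iπ/4} the internal vectors are ζ^0,ζ^3,ζ^6,ζ^9.
candidate 1: n = (1, -3, -3, -2) → π⊥ ≈ (+1.70711, -0.53553); max(|x|,|y|,|x±y|/√2) = 1.70711 > 1.2 ⇒ ∉ W
candidate 2: n = (0, -1, 1, 1) → π⊥ ≈ (+1.41421, -1.00000); max(|x|,|y|,|x±y|/√2) = 1.70711 > 1.2 ⇒ ∉ W
candidate 3: n = (0, 0, -1, 1) → π⊥ ≈ (+0.70711, +1.70711); max(|x|,|y|,|x±y|/√2) = 1.70711 > 1.2 ⇒ ∉ W
candidate 4: n = (-3, -3, -2, -1) → π⊥ ≈ (-1.58579, -0.82843); max(|x|,|y|,|x±y|/√2) = 1.70711 > 1.2 ⇒ ∉ W
candidate 5: n = (1, 1, 0, 0) → π⊥ ≈ (+0.29289, +0.70711); max(|x|,|y|,|x±y|/√2) = 0.70711 ≤ 1.2 ⇒ ∈ W
candidate 6: n = (-1, 0, -1, -2) → π⊥ ≈ (-2.41421, -0.41421); max(|x|,|y|,|x±y|/√2) = 2.41421 > 1.2 ⇒ ∉ W
candidate 7: n = (0, -1, 0, 1) → π⊥ ≈ (+1.41421, +0.00000); max(|x|,|y|,|x±y|/√2) = 1.41421 > 1.2 ⇒ ∉ W
candidate 8: n = (-1, 1, 1, -1) → π⊥ ≈ (-2.41421, -1.00000); max(|x|,|y|,|x±y|/√2) = 2.41421 > 1.2 ⇒ ∉ W
candidate 9: n = (-1, 1, 1, 0) → π⊥ ≈ (-1.70711, -0.29289); max(|x|,|y|,|x±y|/√2) = 1.70711 > 1.2 ⇒ ∉ W

5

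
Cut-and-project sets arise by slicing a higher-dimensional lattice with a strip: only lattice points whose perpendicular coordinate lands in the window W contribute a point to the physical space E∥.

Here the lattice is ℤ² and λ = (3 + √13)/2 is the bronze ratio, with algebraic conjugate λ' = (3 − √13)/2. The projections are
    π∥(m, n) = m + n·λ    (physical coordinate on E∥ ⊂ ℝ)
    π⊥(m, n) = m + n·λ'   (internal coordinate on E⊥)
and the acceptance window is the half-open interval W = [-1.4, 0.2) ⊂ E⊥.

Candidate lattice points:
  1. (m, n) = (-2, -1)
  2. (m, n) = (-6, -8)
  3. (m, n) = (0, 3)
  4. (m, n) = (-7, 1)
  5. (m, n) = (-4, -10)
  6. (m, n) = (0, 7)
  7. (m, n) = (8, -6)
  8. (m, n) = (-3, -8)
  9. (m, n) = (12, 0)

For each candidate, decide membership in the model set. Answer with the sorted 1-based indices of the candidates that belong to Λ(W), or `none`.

Numerically λ ≈ 3.302776 and λ' = −1/λ ≈ -0.302776.
candidate 1: (m,n)=(-2,-1) → π∥ = -2-1·λ ≈ -5.302776, π⊥ = -2-1·λ' ≈ -1.697224 ∉ [-1.4, 0.2) ⇒ out
candidate 2: (m,n)=(-6,-8) → π∥ = -6-8·λ ≈ -32.422205, π⊥ = -6-8·λ' ≈ -3.577795 ∉ [-1.4, 0.2) ⇒ out
candidate 3: (m,n)=(0,3) → π∥ = 0+3·λ ≈ 9.908327, π⊥ = 0+3·λ' ≈ -0.908327 ∈ [-1.4, 0.2) ⇒ IN Λ
candidate 4: (m,n)=(-7,1) → π∥ = -7+1·λ ≈ -3.697224, π⊥ = -7+1·λ' ≈ -7.302776 ∉ [-1.4, 0.2) ⇒ out
candidate 5: (m,n)=(-4,-10) → π∥ = -4-10·λ ≈ -37.027756, π⊥ = -4-10·λ' ≈ -0.972244 ∈ [-1.4, 0.2) ⇒ IN Λ
candidate 6: (m,n)=(0,7) → π∥ = 0+7·λ ≈ 23.119429, π⊥ = 0+7·λ' ≈ -2.119429 ∉ [-1.4, 0.2) ⇒ out
candidate 7: (m,n)=(8,-6) → π∥ = 8-6·λ ≈ -11.816654, π⊥ = 8-6·λ' ≈ 9.816654 ∉ [-1.4, 0.2) ⇒ out
candidate 8: (m,n)=(-3,-8) → π∥ = -3-8·λ ≈ -29.422205, π⊥ = -3-8·λ' ≈ -0.577795 ∈ [-1.4, 0.2) ⇒ IN Λ
candidate 9: (m,n)=(12,0) → π∥ = 12+0·λ ≈ 12.000000, π⊥ = 12+0·λ' ≈ 12.000000 ∉ [-1.4, 0.2) ⇒ out

3, 5, 8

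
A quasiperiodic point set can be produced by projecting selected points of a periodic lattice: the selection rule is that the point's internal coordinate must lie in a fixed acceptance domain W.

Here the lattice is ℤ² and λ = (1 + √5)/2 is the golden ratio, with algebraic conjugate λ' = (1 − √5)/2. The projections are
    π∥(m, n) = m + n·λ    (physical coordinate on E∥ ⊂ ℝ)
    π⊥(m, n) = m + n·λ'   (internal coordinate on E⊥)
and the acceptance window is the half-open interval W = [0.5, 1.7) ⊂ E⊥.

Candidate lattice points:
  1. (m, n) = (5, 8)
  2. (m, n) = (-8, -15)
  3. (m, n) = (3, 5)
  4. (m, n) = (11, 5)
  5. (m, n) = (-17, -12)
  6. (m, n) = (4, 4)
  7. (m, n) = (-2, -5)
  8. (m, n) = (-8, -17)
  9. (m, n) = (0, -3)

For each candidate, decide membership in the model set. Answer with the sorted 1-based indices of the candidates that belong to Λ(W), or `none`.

2, 6, 7

Compute λ' = (1−√5)/2 = -0.61803, so π⊥(m,n) = m -0.61803·n.
#1 (5,8): internal coord 5 + (8)·λ' = +0.05573; +0.05573 ∉ [0.5, 1.7) → out
#2 (-8,-15): internal coord -8 + (-15)·λ' = +1.27051; +1.27051 ∈ [0.5, 1.7) → IN Λ
#3 (3,5): internal coord 3 + (5)·λ' = -0.09017; -0.09017 ∉ [0.5, 1.7) → out
#4 (11,5): internal coord 11 + (5)·λ' = +7.90983; +7.90983 ∉ [0.5, 1.7) → out
#5 (-17,-12): internal coord -17 + (-12)·λ' = -9.58359; -9.58359 ∉ [0.5, 1.7) → out
#6 (4,4): internal coord 4 + (4)·λ' = +1.52786; +1.52786 ∈ [0.5, 1.7) → IN Λ
#7 (-2,-5): internal coord -2 + (-5)·λ' = +1.09017; +1.09017 ∈ [0.5, 1.7) → IN Λ
#8 (-8,-17): internal coord -8 + (-17)·λ' = +2.50658; +2.50658 ∉ [0.5, 1.7) → out
#9 (0,-3): internal coord 0 + (-3)·λ' = +1.85410; +1.85410 ∉ [0.5, 1.7) → out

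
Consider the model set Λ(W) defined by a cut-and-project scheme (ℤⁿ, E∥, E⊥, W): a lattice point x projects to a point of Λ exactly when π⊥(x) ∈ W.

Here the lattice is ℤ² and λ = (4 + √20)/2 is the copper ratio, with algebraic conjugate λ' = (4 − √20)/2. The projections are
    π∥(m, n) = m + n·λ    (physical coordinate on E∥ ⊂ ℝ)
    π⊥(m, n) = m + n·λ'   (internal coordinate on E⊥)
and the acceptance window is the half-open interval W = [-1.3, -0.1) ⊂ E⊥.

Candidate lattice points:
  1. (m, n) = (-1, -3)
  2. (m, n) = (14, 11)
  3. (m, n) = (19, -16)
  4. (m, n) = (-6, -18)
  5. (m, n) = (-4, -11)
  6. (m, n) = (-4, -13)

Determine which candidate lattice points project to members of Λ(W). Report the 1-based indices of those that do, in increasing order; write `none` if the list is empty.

Numerically λ ≈ 4.236068 and λ' = −1/λ ≈ -0.236068.
candidate 1: (m,n)=(-1,-3) → π∥ = -1-3·λ ≈ -13.708204, π⊥ = -1-3·λ' ≈ -0.291796 ∈ [-1.3, -0.1) ⇒ IN Λ
candidate 2: (m,n)=(14,11) → π∥ = 14+11·λ ≈ 60.596748, π⊥ = 14+11·λ' ≈ 11.403252 ∉ [-1.3, -0.1) ⇒ out
candidate 3: (m,n)=(19,-16) → π∥ = 19-16·λ ≈ -48.777088, π⊥ = 19-16·λ' ≈ 22.777088 ∉ [-1.3, -0.1) ⇒ out
candidate 4: (m,n)=(-6,-18) → π∥ = -6-18·λ ≈ -82.249224, π⊥ = -6-18·λ' ≈ -1.750776 ∉ [-1.3, -0.1) ⇒ out
candidate 5: (m,n)=(-4,-11) → π∥ = -4-11·λ ≈ -50.596748, π⊥ = -4-11·λ' ≈ -1.403252 ∉ [-1.3, -0.1) ⇒ out
candidate 6: (m,n)=(-4,-13) → π∥ = -4-13·λ ≈ -59.068884, π⊥ = -4-13·λ' ≈ -0.931116 ∈ [-1.3, -0.1) ⇒ IN Λ

1, 6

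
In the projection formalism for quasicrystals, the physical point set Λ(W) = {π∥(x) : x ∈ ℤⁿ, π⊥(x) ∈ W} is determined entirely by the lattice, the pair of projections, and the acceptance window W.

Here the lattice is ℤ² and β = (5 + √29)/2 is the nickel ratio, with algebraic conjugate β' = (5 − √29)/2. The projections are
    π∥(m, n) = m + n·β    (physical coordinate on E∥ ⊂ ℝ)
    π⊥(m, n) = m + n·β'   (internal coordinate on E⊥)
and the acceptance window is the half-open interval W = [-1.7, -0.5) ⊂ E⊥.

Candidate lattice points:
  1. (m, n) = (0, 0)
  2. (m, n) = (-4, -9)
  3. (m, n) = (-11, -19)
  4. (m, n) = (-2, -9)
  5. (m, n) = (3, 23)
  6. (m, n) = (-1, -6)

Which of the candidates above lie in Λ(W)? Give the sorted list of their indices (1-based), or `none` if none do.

5

Compute β' = (5−√29)/2 = -0.192582, so π⊥(m,n) = m -0.192582·n.
candidate 1: (m,n)=(0,0) → π∥ = 0+0·β ≈ 0.000000, π⊥ = 0+0·β' ≈ 0.000000 ∉ [-1.7, -0.5) ⇒ out
candidate 2: (m,n)=(-4,-9) → π∥ = -4-9·β ≈ -50.733242, π⊥ = -4-9·β' ≈ -2.266758 ∉ [-1.7, -0.5) ⇒ out
candidate 3: (m,n)=(-11,-19) → π∥ = -11-19·β ≈ -109.659066, π⊥ = -11-19·β' ≈ -7.340934 ∉ [-1.7, -0.5) ⇒ out
candidate 4: (m,n)=(-2,-9) → π∥ = -2-9·β ≈ -48.733242, π⊥ = -2-9·β' ≈ -0.266758 ∉ [-1.7, -0.5) ⇒ out
candidate 5: (m,n)=(3,23) → π∥ = 3+23·β ≈ 122.429395, π⊥ = 3+23·β' ≈ -1.429395 ∈ [-1.7, -0.5) ⇒ IN Λ
candidate 6: (m,n)=(-1,-6) → π∥ = -1-6·β ≈ -32.155494, π⊥ = -1-6·β' ≈ 0.155494 ∉ [-1.7, -0.5) ⇒ out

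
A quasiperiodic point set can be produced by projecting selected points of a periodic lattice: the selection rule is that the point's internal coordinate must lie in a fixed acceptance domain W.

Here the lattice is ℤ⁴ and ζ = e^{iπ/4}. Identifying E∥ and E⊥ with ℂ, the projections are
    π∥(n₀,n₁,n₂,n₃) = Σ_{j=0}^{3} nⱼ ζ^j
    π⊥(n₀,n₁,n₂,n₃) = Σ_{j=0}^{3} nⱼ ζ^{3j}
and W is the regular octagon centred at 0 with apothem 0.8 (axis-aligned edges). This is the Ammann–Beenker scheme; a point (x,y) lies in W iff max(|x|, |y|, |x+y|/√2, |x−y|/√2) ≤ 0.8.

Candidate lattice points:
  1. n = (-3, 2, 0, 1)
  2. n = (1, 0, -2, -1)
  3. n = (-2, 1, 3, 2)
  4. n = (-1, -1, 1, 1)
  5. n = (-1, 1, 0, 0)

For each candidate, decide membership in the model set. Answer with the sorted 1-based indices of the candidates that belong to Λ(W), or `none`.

With ζ = e^{iπ/4} the internal vectors are ζ^0,ζ^3,ζ^6,ζ^9.
candidate 1: n = (-3, 2, 0, 1) → π⊥ ≈ (-3.7071, +2.1213); max(|x|,|y|,|x±y|/√2) = 4.1213 > 0.8 ⇒ ∉ W
candidate 2: n = (1, 0, -2, -1) → π⊥ ≈ (+0.2929, +1.2929); max(|x|,|y|,|x±y|/√2) = 1.2929 > 0.8 ⇒ ∉ W
candidate 3: n = (-2, 1, 3, 2) → π⊥ ≈ (-1.2929, -0.8787); max(|x|,|y|,|x±y|/√2) = 1.5355 > 0.8 ⇒ ∉ W
candidate 4: n = (-1, -1, 1, 1) → π⊥ ≈ (+0.4142, -1.0000); max(|x|,|y|,|x±y|/√2) = 1.0000 > 0.8 ⇒ ∉ W
candidate 5: n = (-1, 1, 0, 0) → π⊥ ≈ (-1.7071, +0.7071); max(|x|,|y|,|x±y|/√2) = 1.7071 > 0.8 ⇒ ∉ W

none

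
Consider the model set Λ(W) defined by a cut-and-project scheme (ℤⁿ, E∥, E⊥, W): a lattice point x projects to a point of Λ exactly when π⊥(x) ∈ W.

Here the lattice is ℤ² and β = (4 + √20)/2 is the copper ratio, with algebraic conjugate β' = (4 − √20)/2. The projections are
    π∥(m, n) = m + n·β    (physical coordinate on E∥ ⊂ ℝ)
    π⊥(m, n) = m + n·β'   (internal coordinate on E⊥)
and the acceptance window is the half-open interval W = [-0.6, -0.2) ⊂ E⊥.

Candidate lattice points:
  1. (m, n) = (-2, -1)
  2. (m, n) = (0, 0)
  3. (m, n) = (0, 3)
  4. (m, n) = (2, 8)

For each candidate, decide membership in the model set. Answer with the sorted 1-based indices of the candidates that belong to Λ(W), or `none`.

none

Compute β' = (4−√20)/2 = -0.2361, so π⊥(m,n) = m -0.2361·n.
[1] lift (-2,-1): star map gives -1.7639; window check -0.6 ≤ -1.7639 < -0.2 is false → out
[2] lift (0,0): star map gives 0.0000; window check -0.6 ≤ 0.0000 < -0.2 is false → out
[3] lift (0,3): star map gives -0.7082; window check -0.6 ≤ -0.7082 < -0.2 is false → out
[4] lift (2,8): star map gives 0.1115; window check -0.6 ≤ 0.1115 < -0.2 is false → out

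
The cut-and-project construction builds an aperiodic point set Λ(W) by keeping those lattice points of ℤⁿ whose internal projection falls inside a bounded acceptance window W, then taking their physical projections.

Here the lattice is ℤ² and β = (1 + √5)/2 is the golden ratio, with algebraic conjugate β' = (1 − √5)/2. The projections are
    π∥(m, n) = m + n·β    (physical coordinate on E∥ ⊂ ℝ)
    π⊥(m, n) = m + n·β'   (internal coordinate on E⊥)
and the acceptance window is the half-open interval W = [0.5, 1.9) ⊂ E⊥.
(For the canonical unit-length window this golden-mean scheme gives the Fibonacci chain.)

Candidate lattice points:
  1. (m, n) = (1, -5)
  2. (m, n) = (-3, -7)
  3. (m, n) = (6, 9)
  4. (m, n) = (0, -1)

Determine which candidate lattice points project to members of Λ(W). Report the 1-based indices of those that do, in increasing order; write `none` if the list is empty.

β' = (1−√5)/2 ≈ -0.6180.
[1] lift (1,-5): star map gives 4.0902; window check 0.5 ≤ 4.0902 < 1.9 is false → out
[2] lift (-3,-7): star map gives 1.3262; window check 0.5 ≤ 1.3262 < 1.9 is true → IN Λ
[3] lift (6,9): star map gives 0.4377; window check 0.5 ≤ 0.4377 < 1.9 is false → out
[4] lift (0,-1): star map gives 0.6180; window check 0.5 ≤ 0.6180 < 1.9 is true → IN Λ

2, 4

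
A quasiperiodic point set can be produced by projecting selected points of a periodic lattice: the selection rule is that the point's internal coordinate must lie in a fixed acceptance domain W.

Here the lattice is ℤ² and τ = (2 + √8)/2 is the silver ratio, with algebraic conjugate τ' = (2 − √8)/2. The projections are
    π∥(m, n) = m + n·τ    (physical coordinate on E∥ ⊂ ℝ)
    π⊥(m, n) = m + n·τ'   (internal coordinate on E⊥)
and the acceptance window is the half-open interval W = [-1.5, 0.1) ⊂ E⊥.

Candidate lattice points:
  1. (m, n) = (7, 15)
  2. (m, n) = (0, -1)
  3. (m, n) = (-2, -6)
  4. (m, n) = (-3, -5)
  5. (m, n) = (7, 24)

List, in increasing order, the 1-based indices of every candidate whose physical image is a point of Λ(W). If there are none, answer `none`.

τ' = (2−√8)/2 ≈ -0.41421.
#1 (7,15): internal coord 7 + (15)·τ' = +0.78680; +0.78680 ∉ [-1.5, 0.1) → out
#2 (0,-1): internal coord 0 + (-1)·τ' = +0.41421; +0.41421 ∉ [-1.5, 0.1) → out
#3 (-2,-6): internal coord -2 + (-6)·τ' = +0.48528; +0.48528 ∉ [-1.5, 0.1) → out
#4 (-3,-5): internal coord -3 + (-5)·τ' = -0.92893; -0.92893 ∈ [-1.5, 0.1) → IN Λ
#5 (7,24): internal coord 7 + (24)·τ' = -2.94113; -2.94113 ∉ [-1.5, 0.1) → out

4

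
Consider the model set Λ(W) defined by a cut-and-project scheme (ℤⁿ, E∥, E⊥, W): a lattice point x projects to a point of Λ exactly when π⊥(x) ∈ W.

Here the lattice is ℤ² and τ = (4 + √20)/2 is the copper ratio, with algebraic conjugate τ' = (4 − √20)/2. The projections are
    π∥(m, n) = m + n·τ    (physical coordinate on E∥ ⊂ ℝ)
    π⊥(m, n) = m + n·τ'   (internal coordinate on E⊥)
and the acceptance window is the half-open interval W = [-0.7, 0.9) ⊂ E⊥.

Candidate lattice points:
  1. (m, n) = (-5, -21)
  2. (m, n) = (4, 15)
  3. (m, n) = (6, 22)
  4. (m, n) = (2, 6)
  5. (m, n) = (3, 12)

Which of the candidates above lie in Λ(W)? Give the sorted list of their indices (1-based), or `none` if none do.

1, 2, 3, 4, 5

Numerically τ ≈ 4.2361 and τ' = −1/τ ≈ -0.2361.
candidate 1: (m,n)=(-5,-21) → π∥ = -5-21·τ ≈ -93.9574, π⊥ = -5-21·τ' ≈ -0.0426 ∈ [-0.7, 0.9) ⇒ IN Λ
candidate 2: (m,n)=(4,15) → π∥ = 4+15·τ ≈ 67.5410, π⊥ = 4+15·τ' ≈ 0.4590 ∈ [-0.7, 0.9) ⇒ IN Λ
candidate 3: (m,n)=(6,22) → π∥ = 6+22·τ ≈ 99.1935, π⊥ = 6+22·τ' ≈ 0.8065 ∈ [-0.7, 0.9) ⇒ IN Λ
candidate 4: (m,n)=(2,6) → π∥ = 2+6·τ ≈ 27.4164, π⊥ = 2+6·τ' ≈ 0.5836 ∈ [-0.7, 0.9) ⇒ IN Λ
candidate 5: (m,n)=(3,12) → π∥ = 3+12·τ ≈ 53.8328, π⊥ = 3+12·τ' ≈ 0.1672 ∈ [-0.7, 0.9) ⇒ IN Λ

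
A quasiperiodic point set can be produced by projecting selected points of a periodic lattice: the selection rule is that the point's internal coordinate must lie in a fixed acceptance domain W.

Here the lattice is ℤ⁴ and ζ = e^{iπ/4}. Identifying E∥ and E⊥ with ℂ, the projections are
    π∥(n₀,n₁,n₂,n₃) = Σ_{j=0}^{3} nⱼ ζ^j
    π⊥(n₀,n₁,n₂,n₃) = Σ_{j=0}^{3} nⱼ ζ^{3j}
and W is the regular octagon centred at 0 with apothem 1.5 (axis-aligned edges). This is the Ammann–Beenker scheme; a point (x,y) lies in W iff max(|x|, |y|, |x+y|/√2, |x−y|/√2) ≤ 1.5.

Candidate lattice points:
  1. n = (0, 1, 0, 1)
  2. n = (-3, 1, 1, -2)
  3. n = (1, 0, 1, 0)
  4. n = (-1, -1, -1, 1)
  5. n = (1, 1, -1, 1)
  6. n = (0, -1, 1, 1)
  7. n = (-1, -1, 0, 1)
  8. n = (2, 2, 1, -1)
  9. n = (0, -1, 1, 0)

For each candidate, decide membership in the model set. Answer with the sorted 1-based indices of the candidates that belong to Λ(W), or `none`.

1, 3, 4, 7, 8

With ζ = e^{iπ/4} the internal vectors are ζ^0,ζ^3,ζ^6,ζ^9.
#1 (0, 1, 0, 1): internal (0.0000, 1.4142); octagon support 1.4142 vs apothem 1.5 → ∈ W
#2 (-3, 1, 1, -2): internal (-5.1213, -1.7071); octagon support 5.1213 vs apothem 1.5 → ∉ W
#3 (1, 0, 1, 0): internal (1.0000, -1.0000); octagon support 1.4142 vs apothem 1.5 → ∈ W
#4 (-1, -1, -1, 1): internal (0.4142, 1.0000); octagon support 1.0000 vs apothem 1.5 → ∈ W
#5 (1, 1, -1, 1): internal (1.0000, 2.4142); octagon support 2.4142 vs apothem 1.5 → ∉ W
#6 (0, -1, 1, 1): internal (1.4142, -1.0000); octagon support 1.7071 vs apothem 1.5 → ∉ W
#7 (-1, -1, 0, 1): internal (0.4142, 0.0000); octagon support 0.4142 vs apothem 1.5 → ∈ W
#8 (2, 2, 1, -1): internal (-0.1213, -0.2929); octagon support 0.2929 vs apothem 1.5 → ∈ W
#9 (0, -1, 1, 0): internal (0.7071, -1.7071); octagon support 1.7071 vs apothem 1.5 → ∉ W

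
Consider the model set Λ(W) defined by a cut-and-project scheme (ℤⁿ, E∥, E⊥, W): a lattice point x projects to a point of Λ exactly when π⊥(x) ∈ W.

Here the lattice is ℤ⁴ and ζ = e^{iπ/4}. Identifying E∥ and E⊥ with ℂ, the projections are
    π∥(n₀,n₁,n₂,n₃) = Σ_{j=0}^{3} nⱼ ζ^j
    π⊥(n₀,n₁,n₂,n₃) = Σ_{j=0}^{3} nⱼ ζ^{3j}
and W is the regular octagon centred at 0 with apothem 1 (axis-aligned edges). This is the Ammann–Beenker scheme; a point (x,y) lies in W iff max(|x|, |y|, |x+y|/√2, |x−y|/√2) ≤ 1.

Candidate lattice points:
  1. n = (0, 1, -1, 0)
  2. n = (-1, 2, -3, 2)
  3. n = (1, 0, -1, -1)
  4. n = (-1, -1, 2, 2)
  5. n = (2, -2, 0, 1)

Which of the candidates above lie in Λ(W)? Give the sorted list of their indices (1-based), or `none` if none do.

π⊥(n) = n₀ + n₁ζ³ + n₂ζ⁶ + n₃ζ⁹ where ζ = e^{iπ/4}.
#1 (0, 1, -1, 0): internal (-0.707107, 1.707107); octagon support 1.707107 vs apothem 1 → ∉ W
#2 (-1, 2, -3, 2): internal (-1.000000, 5.828427); octagon support 5.828427 vs apothem 1 → ∉ W
#3 (1, 0, -1, -1): internal (0.292893, 0.292893); octagon support 0.414214 vs apothem 1 → ∈ W
#4 (-1, -1, 2, 2): internal (1.121320, -1.292893); octagon support 1.707107 vs apothem 1 → ∉ W
#5 (2, -2, 0, 1): internal (4.121320, -0.707107); octagon support 4.121320 vs apothem 1 → ∉ W

3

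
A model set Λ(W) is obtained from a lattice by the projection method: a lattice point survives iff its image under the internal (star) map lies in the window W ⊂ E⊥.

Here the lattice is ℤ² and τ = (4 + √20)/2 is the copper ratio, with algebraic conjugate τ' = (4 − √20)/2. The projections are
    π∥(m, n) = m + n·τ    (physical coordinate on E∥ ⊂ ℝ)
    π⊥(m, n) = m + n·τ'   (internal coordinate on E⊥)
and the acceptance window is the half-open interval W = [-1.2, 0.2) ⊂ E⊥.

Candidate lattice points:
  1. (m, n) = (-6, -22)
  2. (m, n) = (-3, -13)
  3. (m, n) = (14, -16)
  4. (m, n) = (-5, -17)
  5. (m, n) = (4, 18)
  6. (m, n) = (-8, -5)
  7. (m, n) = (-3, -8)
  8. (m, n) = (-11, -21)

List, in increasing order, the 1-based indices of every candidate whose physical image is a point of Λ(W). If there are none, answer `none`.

τ' = (4−√20)/2 ≈ -0.236068.
[1] lift (-6,-22): star map gives -0.806504; window check -1.2 ≤ -0.806504 < 0.2 is true → IN Λ
[2] lift (-3,-13): star map gives 0.068884; window check -1.2 ≤ 0.068884 < 0.2 is true → IN Λ
[3] lift (14,-16): star map gives 17.777088; window check -1.2 ≤ 17.777088 < 0.2 is false → out
[4] lift (-5,-17): star map gives -0.986844; window check -1.2 ≤ -0.986844 < 0.2 is true → IN Λ
[5] lift (4,18): star map gives -0.249224; window check -1.2 ≤ -0.249224 < 0.2 is true → IN Λ
[6] lift (-8,-5): star map gives -6.819660; window check -1.2 ≤ -6.819660 < 0.2 is false → out
[7] lift (-3,-8): star map gives -1.111456; window check -1.2 ≤ -1.111456 < 0.2 is true → IN Λ
[8] lift (-11,-21): star map gives -6.042572; window check -1.2 ≤ -6.042572 < 0.2 is false → out

1, 2, 4, 5, 7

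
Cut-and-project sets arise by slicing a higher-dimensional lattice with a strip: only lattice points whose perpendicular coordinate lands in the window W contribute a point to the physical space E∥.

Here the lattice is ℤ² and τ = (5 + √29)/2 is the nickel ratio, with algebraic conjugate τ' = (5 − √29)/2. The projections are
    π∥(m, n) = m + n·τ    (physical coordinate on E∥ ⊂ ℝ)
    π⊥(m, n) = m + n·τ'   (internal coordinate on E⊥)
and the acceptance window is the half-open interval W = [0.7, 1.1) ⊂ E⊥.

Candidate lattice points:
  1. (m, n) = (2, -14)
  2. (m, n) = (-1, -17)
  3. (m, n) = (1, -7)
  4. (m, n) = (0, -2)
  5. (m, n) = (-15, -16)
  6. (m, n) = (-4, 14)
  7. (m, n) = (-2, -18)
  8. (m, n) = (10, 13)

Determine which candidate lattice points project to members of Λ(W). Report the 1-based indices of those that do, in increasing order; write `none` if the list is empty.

Compute τ' = (5−√29)/2 = -0.1926, so π⊥(m,n) = m -0.1926·n.
candidate 1: (m,n)=(2,-14) → π∥ = 2-14·τ ≈ -70.6962, π⊥ = 2-14·τ' ≈ 4.6962 ∉ [0.7, 1.1) ⇒ out
candidate 2: (m,n)=(-1,-17) → π∥ = -1-17·τ ≈ -89.2739, π⊥ = -1-17·τ' ≈ 2.2739 ∉ [0.7, 1.1) ⇒ out
candidate 3: (m,n)=(1,-7) → π∥ = 1-7·τ ≈ -35.3481, π⊥ = 1-7·τ' ≈ 2.3481 ∉ [0.7, 1.1) ⇒ out
candidate 4: (m,n)=(0,-2) → π∥ = 0-2·τ ≈ -10.3852, π⊥ = 0-2·τ' ≈ 0.3852 ∉ [0.7, 1.1) ⇒ out
candidate 5: (m,n)=(-15,-16) → π∥ = -15-16·τ ≈ -98.0813, π⊥ = -15-16·τ' ≈ -11.9187 ∉ [0.7, 1.1) ⇒ out
candidate 6: (m,n)=(-4,14) → π∥ = -4+14·τ ≈ 68.6962, π⊥ = -4+14·τ' ≈ -6.6962 ∉ [0.7, 1.1) ⇒ out
candidate 7: (m,n)=(-2,-18) → π∥ = -2-18·τ ≈ -95.4665, π⊥ = -2-18·τ' ≈ 1.4665 ∉ [0.7, 1.1) ⇒ out
candidate 8: (m,n)=(10,13) → π∥ = 10+13·τ ≈ 77.5036, π⊥ = 10+13·τ' ≈ 7.4964 ∉ [0.7, 1.1) ⇒ out

none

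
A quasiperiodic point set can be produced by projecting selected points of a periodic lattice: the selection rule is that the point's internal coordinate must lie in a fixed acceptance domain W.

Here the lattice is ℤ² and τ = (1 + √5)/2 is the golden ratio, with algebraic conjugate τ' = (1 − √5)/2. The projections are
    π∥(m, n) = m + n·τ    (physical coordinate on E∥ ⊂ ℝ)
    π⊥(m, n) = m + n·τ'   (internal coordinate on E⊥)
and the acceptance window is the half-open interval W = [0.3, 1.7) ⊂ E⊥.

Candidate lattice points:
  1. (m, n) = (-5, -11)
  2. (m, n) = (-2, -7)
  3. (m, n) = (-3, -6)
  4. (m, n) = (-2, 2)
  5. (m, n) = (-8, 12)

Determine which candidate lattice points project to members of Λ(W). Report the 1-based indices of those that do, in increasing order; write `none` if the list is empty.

τ' = (1−√5)/2 ≈ -0.61803.
[1] lift (-5,-11): star map gives 1.79837; window check 0.3 ≤ 1.79837 < 1.7 is false → out
[2] lift (-2,-7): star map gives 2.32624; window check 0.3 ≤ 2.32624 < 1.7 is false → out
[3] lift (-3,-6): star map gives 0.70820; window check 0.3 ≤ 0.70820 < 1.7 is true → IN Λ
[4] lift (-2,2): star map gives -3.23607; window check 0.3 ≤ -3.23607 < 1.7 is false → out
[5] lift (-8,12): star map gives -15.41641; window check 0.3 ≤ -15.41641 < 1.7 is false → out

3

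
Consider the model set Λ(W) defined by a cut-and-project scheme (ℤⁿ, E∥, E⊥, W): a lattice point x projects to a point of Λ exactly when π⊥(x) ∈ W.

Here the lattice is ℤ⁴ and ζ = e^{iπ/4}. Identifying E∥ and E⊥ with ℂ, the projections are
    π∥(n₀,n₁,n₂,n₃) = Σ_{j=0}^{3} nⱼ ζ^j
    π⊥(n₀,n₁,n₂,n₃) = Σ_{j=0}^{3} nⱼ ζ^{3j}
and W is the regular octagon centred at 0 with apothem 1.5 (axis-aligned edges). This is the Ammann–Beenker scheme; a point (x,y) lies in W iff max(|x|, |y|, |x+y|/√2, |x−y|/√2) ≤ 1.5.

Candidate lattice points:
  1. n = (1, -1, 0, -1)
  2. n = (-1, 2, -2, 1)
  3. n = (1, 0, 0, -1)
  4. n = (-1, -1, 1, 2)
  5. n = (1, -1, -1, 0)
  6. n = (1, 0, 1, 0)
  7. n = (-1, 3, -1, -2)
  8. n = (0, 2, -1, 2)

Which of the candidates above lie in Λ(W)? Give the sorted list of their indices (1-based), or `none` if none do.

Internal map: ζ^{3j} for j=0..3 gives (1,0), (−√2/2,√2/2), (0,−1), (√2/2,√2/2).
candidate 1: n = (1, -1, 0, -1) → π⊥ ≈ (+1.000000, -1.414214); max(|x|,|y|,|x±y|/√2) = 1.707107 > 1.5 ⇒ ∉ W
candidate 2: n = (-1, 2, -2, 1) → π⊥ ≈ (-1.707107, +4.121320); max(|x|,|y|,|x±y|/√2) = 4.121320 > 1.5 ⇒ ∉ W
candidate 3: n = (1, 0, 0, -1) → π⊥ ≈ (+0.292893, -0.707107); max(|x|,|y|,|x±y|/√2) = 0.707107 ≤ 1.5 ⇒ ∈ W
candidate 4: n = (-1, -1, 1, 2) → π⊥ ≈ (+1.121320, -0.292893); max(|x|,|y|,|x±y|/√2) = 1.121320 ≤ 1.5 ⇒ ∈ W
candidate 5: n = (1, -1, -1, 0) → π⊥ ≈ (+1.707107, +0.292893); max(|x|,|y|,|x±y|/√2) = 1.707107 > 1.5 ⇒ ∉ W
candidate 6: n = (1, 0, 1, 0) → π⊥ ≈ (+1.000000, -1.000000); max(|x|,|y|,|x±y|/√2) = 1.414214 ≤ 1.5 ⇒ ∈ W
candidate 7: n = (-1, 3, -1, -2) → π⊥ ≈ (-4.535534, +1.707107); max(|x|,|y|,|x±y|/√2) = 4.535534 > 1.5 ⇒ ∉ W
candidate 8: n = (0, 2, -1, 2) → π⊥ ≈ (+0.000000, +3.828427); max(|x|,|y|,|x±y|/√2) = 3.828427 > 1.5 ⇒ ∉ W

3, 4, 6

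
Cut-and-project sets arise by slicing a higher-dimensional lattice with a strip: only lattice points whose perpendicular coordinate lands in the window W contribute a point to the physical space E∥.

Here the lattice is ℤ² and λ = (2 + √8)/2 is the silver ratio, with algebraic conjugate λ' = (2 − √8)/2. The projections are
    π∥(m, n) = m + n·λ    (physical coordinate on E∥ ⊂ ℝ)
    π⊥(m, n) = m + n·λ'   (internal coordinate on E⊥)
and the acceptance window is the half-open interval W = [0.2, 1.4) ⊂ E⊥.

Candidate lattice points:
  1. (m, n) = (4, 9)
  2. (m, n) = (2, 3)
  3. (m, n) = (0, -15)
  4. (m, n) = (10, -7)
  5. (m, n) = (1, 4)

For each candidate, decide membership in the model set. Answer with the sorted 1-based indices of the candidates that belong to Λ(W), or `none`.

Compute λ' = (2−√8)/2 = -0.41421, so π⊥(m,n) = m -0.41421·n.
#1 (4,9): internal coord 4 + (9)·λ' = +0.27208; +0.27208 ∈ [0.2, 1.4) → IN Λ
#2 (2,3): internal coord 2 + (3)·λ' = +0.75736; +0.75736 ∈ [0.2, 1.4) → IN Λ
#3 (0,-15): internal coord 0 + (-15)·λ' = +6.21320; +6.21320 ∉ [0.2, 1.4) → out
#4 (10,-7): internal coord 10 + (-7)·λ' = +12.89949; +12.89949 ∉ [0.2, 1.4) → out
#5 (1,4): internal coord 1 + (4)·λ' = -0.65685; -0.65685 ∉ [0.2, 1.4) → out

1, 2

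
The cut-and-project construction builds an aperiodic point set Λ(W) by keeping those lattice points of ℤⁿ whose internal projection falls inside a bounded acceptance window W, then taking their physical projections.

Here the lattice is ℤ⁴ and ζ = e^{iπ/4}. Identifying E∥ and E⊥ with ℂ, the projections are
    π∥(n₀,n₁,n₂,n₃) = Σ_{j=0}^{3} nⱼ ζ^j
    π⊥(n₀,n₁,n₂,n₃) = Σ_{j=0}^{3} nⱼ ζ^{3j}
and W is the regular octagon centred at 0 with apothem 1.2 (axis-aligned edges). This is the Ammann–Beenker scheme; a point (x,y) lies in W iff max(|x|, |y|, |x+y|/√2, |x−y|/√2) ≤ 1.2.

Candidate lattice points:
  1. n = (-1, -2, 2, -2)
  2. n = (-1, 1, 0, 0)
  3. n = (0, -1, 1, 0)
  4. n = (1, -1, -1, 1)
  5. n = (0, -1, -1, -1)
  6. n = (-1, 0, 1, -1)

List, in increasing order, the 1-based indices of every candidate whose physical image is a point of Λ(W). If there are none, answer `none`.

5

With ζ = e^{iπ/4} the internal vectors are ζ^0,ζ^3,ζ^6,ζ^9.
candidate 1: n = (-1, -2, 2, -2) → π⊥ ≈ (-1.0000, -4.8284); max(|x|,|y|,|x±y|/√2) = 4.8284 > 1.2 ⇒ ∉ W
candidate 2: n = (-1, 1, 0, 0) → π⊥ ≈ (-1.7071, +0.7071); max(|x|,|y|,|x±y|/√2) = 1.7071 > 1.2 ⇒ ∉ W
candidate 3: n = (0, -1, 1, 0) → π⊥ ≈ (+0.7071, -1.7071); max(|x|,|y|,|x±y|/√2) = 1.7071 > 1.2 ⇒ ∉ W
candidate 4: n = (1, -1, -1, 1) → π⊥ ≈ (+2.4142, +1.0000); max(|x|,|y|,|x±y|/√2) = 2.4142 > 1.2 ⇒ ∉ W
candidate 5: n = (0, -1, -1, -1) → π⊥ ≈ (+0.0000, -0.4142); max(|x|,|y|,|x±y|/√2) = 0.4142 ≤ 1.2 ⇒ ∈ W
candidate 6: n = (-1, 0, 1, -1) → π⊥ ≈ (-1.7071, -1.7071); max(|x|,|y|,|x±y|/√2) = 2.4142 > 1.2 ⇒ ∉ W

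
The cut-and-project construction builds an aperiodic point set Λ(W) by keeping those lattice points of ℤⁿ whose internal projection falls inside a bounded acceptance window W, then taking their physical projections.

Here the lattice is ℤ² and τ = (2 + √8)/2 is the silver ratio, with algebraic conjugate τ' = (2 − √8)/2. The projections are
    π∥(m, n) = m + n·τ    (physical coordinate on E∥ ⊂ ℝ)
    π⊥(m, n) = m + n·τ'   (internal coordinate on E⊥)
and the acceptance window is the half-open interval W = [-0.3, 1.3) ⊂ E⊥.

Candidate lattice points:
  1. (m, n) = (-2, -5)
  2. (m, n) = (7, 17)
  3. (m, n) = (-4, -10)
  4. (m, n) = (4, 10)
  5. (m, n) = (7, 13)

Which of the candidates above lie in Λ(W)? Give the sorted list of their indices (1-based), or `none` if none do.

Numerically τ ≈ 2.414214 and τ' = −1/τ ≈ -0.414214.
[1] lift (-2,-5): star map gives 0.071068; window check -0.3 ≤ 0.071068 < 1.3 is true → IN Λ
[2] lift (7,17): star map gives -0.041631; window check -0.3 ≤ -0.041631 < 1.3 is true → IN Λ
[3] lift (-4,-10): star map gives 0.142136; window check -0.3 ≤ 0.142136 < 1.3 is true → IN Λ
[4] lift (4,10): star map gives -0.142136; window check -0.3 ≤ -0.142136 < 1.3 is true → IN Λ
[5] lift (7,13): star map gives 1.615224; window check -0.3 ≤ 1.615224 < 1.3 is false → out

1, 2, 3, 4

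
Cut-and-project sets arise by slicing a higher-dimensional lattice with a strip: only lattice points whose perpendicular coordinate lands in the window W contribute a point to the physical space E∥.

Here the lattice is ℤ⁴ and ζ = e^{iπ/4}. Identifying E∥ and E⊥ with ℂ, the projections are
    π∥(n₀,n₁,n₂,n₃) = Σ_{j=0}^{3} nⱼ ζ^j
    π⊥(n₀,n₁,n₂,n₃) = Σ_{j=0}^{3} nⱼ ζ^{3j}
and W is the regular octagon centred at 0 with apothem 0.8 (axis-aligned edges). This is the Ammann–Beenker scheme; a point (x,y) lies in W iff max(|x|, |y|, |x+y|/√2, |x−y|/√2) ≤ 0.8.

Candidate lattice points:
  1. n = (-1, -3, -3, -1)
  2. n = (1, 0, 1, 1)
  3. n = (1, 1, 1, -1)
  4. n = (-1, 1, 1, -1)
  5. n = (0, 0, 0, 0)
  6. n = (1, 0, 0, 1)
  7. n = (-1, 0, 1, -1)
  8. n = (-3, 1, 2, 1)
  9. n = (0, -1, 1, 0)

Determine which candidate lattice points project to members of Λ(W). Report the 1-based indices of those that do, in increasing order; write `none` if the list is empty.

1, 5

π⊥(n) = n₀ + n₁ζ³ + n₂ζ⁶ + n₃ζ⁹ where ζ = e^{iπ/4}.
#1 (-1, -3, -3, -1): internal (0.41421, 0.17157); octagon support 0.41421 vs apothem 0.8 → ∈ W
#2 (1, 0, 1, 1): internal (1.70711, -0.29289); octagon support 1.70711 vs apothem 0.8 → ∉ W
#3 (1, 1, 1, -1): internal (-0.41421, -1.00000); octagon support 1.00000 vs apothem 0.8 → ∉ W
#4 (-1, 1, 1, -1): internal (-2.41421, -1.00000); octagon support 2.41421 vs apothem 0.8 → ∉ W
#5 (0, 0, 0, 0): internal (0.00000, 0.00000); octagon support 0.00000 vs apothem 0.8 → ∈ W
#6 (1, 0, 0, 1): internal (1.70711, 0.70711); octagon support 1.70711 vs apothem 0.8 → ∉ W
#7 (-1, 0, 1, -1): internal (-1.70711, -1.70711); octagon support 2.41421 vs apothem 0.8 → ∉ W
#8 (-3, 1, 2, 1): internal (-3.00000, -0.58579); octagon support 3.00000 vs apothem 0.8 → ∉ W
#9 (0, -1, 1, 0): internal (0.70711, -1.70711); octagon support 1.70711 vs apothem 0.8 → ∉ W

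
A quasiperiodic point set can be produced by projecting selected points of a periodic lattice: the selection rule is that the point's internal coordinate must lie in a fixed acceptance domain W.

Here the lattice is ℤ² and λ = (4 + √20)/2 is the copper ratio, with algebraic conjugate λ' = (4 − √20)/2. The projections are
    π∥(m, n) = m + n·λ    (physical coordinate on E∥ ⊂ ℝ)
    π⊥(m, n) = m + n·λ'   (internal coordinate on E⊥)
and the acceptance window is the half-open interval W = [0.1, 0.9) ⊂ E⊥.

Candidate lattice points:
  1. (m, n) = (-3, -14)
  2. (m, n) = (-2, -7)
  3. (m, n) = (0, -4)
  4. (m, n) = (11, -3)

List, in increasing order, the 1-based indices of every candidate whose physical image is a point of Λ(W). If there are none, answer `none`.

1

λ' = (4−√20)/2 ≈ -0.236068.
candidate 1: (m,n)=(-3,-14) → π∥ = -3-14·λ ≈ -62.304952, π⊥ = -3-14·λ' ≈ 0.304952 ∈ [0.1, 0.9) ⇒ IN Λ
candidate 2: (m,n)=(-2,-7) → π∥ = -2-7·λ ≈ -31.652476, π⊥ = -2-7·λ' ≈ -0.347524 ∉ [0.1, 0.9) ⇒ out
candidate 3: (m,n)=(0,-4) → π∥ = 0-4·λ ≈ -16.944272, π⊥ = 0-4·λ' ≈ 0.944272 ∉ [0.1, 0.9) ⇒ out
candidate 4: (m,n)=(11,-3) → π∥ = 11-3·λ ≈ -1.708204, π⊥ = 11-3·λ' ≈ 11.708204 ∉ [0.1, 0.9) ⇒ out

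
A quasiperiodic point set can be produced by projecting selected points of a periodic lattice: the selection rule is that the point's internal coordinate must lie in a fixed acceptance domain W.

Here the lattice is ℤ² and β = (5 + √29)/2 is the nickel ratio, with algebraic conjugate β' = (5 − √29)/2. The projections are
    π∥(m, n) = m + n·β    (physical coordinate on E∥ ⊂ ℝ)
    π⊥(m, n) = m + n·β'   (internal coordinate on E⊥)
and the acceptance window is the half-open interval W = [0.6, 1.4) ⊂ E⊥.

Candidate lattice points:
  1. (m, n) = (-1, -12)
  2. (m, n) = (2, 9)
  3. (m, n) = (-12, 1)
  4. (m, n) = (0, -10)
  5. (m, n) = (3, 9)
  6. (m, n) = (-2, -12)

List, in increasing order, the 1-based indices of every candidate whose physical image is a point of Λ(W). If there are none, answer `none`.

β' = (5−√29)/2 ≈ -0.192582.
candidate 1: (m,n)=(-1,-12) → π∥ = -1-12·β ≈ -63.310989, π⊥ = -1-12·β' ≈ 1.310989 ∈ [0.6, 1.4) ⇒ IN Λ
candidate 2: (m,n)=(2,9) → π∥ = 2+9·β ≈ 48.733242, π⊥ = 2+9·β' ≈ 0.266758 ∉ [0.6, 1.4) ⇒ out
candidate 3: (m,n)=(-12,1) → π∥ = -12+1·β ≈ -6.807418, π⊥ = -12+1·β' ≈ -12.192582 ∉ [0.6, 1.4) ⇒ out
candidate 4: (m,n)=(0,-10) → π∥ = 0-10·β ≈ -51.925824, π⊥ = 0-10·β' ≈ 1.925824 ∉ [0.6, 1.4) ⇒ out
candidate 5: (m,n)=(3,9) → π∥ = 3+9·β ≈ 49.733242, π⊥ = 3+9·β' ≈ 1.266758 ∈ [0.6, 1.4) ⇒ IN Λ
candidate 6: (m,n)=(-2,-12) → π∥ = -2-12·β ≈ -64.310989, π⊥ = -2-12·β' ≈ 0.310989 ∉ [0.6, 1.4) ⇒ out

1, 5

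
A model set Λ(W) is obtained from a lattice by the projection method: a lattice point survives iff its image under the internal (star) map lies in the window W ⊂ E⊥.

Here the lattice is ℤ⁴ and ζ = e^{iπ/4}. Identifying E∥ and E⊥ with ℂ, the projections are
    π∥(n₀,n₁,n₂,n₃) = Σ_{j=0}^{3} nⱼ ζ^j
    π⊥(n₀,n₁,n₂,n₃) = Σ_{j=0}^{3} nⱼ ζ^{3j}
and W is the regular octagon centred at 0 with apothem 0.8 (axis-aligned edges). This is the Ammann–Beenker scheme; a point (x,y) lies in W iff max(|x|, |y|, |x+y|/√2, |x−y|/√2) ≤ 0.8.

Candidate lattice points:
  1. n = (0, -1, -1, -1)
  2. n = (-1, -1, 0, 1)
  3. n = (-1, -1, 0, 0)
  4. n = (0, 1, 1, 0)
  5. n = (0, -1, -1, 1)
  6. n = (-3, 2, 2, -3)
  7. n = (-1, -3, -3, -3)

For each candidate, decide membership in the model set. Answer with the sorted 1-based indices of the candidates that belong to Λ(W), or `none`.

Internal map: ζ^{3j} for j=0..3 gives (1,0), (−√2/2,√2/2), (0,−1), (√2/2,√2/2).
#1 (0, -1, -1, -1): internal (0.0000, -0.4142); octagon support 0.4142 vs apothem 0.8 → ∈ W
#2 (-1, -1, 0, 1): internal (0.4142, 0.0000); octagon support 0.4142 vs apothem 0.8 → ∈ W
#3 (-1, -1, 0, 0): internal (-0.2929, -0.7071); octagon support 0.7071 vs apothem 0.8 → ∈ W
#4 (0, 1, 1, 0): internal (-0.7071, -0.2929); octagon support 0.7071 vs apothem 0.8 → ∈ W
#5 (0, -1, -1, 1): internal (1.4142, 1.0000); octagon support 1.7071 vs apothem 0.8 → ∉ W
#6 (-3, 2, 2, -3): internal (-6.5355, -2.7071); octagon support 6.5355 vs apothem 0.8 → ∉ W
#7 (-1, -3, -3, -3): internal (-1.0000, -1.2426); octagon support 1.5858 vs apothem 0.8 → ∉ W

1, 2, 3, 4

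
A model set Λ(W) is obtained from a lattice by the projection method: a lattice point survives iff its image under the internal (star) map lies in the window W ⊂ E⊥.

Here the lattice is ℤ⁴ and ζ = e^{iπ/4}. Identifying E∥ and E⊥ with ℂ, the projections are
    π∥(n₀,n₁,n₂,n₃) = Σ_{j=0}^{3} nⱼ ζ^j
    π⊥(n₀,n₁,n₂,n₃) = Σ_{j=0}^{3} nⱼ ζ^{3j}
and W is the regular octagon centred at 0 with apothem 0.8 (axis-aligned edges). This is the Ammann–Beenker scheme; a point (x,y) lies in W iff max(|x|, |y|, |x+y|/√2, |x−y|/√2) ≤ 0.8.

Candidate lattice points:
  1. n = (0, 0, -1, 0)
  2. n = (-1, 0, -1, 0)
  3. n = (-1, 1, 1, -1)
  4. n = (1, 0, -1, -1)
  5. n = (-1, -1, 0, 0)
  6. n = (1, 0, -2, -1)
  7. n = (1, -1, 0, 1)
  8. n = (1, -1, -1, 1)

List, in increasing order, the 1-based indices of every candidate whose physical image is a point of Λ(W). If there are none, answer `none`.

4, 5

Internal map: ζ^{3j} for j=0..3 gives (1,0), (−√2/2,√2/2), (0,−1), (√2/2,√2/2).
candidate 1: n = (0, 0, -1, 0) → π⊥ ≈ (+0.000000, +1.000000); max(|x|,|y|,|x±y|/√2) = 1.000000 > 0.8 ⇒ ∉ W
candidate 2: n = (-1, 0, -1, 0) → π⊥ ≈ (-1.000000, +1.000000); max(|x|,|y|,|x±y|/√2) = 1.414214 > 0.8 ⇒ ∉ W
candidate 3: n = (-1, 1, 1, -1) → π⊥ ≈ (-2.414214, -1.000000); max(|x|,|y|,|x±y|/√2) = 2.414214 > 0.8 ⇒ ∉ W
candidate 4: n = (1, 0, -1, -1) → π⊥ ≈ (+0.292893, +0.292893); max(|x|,|y|,|x±y|/√2) = 0.414214 ≤ 0.8 ⇒ ∈ W
candidate 5: n = (-1, -1, 0, 0) → π⊥ ≈ (-0.292893, -0.707107); max(|x|,|y|,|x±y|/√2) = 0.707107 ≤ 0.8 ⇒ ∈ W
candidate 6: n = (1, 0, -2, -1) → π⊥ ≈ (+0.292893, +1.292893); max(|x|,|y|,|x±y|/√2) = 1.292893 > 0.8 ⇒ ∉ W
candidate 7: n = (1, -1, 0, 1) → π⊥ ≈ (+2.414214, +0.000000); max(|x|,|y|,|x±y|/√2) = 2.414214 > 0.8 ⇒ ∉ W
candidate 8: n = (1, -1, -1, 1) → π⊥ ≈ (+2.414214, +1.000000); max(|x|,|y|,|x±y|/√2) = 2.414214 > 0.8 ⇒ ∉ W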